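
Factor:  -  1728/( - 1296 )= 2^2*3^( - 1 )=   4/3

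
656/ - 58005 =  - 656/58005 = -0.01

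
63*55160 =3475080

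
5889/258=1963/86 = 22.83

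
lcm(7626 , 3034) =282162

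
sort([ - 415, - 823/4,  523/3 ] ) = [-415, - 823/4,523/3]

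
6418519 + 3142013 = 9560532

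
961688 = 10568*91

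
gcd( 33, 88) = 11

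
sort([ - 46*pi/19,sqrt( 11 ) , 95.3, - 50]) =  [ - 50,-46*pi/19,sqrt( 11), 95.3]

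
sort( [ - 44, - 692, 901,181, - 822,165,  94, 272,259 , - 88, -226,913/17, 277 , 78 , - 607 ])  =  [-822, - 692 , - 607, - 226, - 88, - 44  ,  913/17,78, 94 , 165,181,259,272,277,901] 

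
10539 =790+9749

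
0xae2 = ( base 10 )2786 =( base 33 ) 2ie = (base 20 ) 6j6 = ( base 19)7DC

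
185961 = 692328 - 506367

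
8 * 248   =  1984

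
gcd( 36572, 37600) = 4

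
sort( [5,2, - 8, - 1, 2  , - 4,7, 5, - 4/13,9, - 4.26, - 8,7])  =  [ - 8, - 8, - 4.26, - 4, - 1, -4/13,2,2, 5,5,7,7, 9] 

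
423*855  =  361665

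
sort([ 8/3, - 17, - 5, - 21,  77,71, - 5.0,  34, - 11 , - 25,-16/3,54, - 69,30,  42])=[ - 69,-25, - 21, - 17 ,  -  11, - 16/3,-5, - 5.0,8/3,30,34,42 , 54, 71, 77]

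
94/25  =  94/25 = 3.76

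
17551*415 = 7283665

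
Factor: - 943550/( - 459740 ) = 94355/45974 = 2^(-1)*5^1*113^1*127^(-1)*167^1*181^( -1)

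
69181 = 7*9883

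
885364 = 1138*778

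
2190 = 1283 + 907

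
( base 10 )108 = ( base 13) 84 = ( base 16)6c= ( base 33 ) 39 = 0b1101100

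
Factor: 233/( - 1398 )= - 2^( - 1 )*3^(-1) =-  1/6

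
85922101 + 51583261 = 137505362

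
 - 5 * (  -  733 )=3665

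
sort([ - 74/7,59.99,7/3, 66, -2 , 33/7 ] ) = [-74/7,-2, 7/3,33/7,59.99,66]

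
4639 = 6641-2002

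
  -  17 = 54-71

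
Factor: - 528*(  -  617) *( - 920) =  - 299713920 = -2^7*3^1*5^1*11^1*23^1*617^1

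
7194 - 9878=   -  2684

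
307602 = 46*6687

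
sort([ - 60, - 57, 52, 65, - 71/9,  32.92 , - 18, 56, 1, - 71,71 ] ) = [-71, - 60,-57,-18, - 71/9,  1,  32.92, 52, 56, 65,71]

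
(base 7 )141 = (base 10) 78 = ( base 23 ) 39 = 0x4E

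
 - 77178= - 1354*57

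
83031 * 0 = 0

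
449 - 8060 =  - 7611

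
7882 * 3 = 23646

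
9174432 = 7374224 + 1800208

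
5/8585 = 1/1717 = 0.00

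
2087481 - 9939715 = -7852234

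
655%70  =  25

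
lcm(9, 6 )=18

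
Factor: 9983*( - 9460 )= - 2^2*5^1*11^1*43^1*67^1*149^1 = - 94439180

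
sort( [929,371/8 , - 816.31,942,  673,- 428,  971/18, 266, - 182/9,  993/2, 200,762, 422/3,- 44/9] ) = [-816.31, - 428,  -  182/9,-44/9, 371/8,971/18, 422/3, 200, 266,993/2,673, 762, 929,942] 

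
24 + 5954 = 5978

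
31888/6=5314 + 2/3 = 5314.67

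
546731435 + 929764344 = 1476495779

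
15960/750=21 + 7/25 = 21.28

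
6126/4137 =1+663/1379 = 1.48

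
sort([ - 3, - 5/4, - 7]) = [ - 7,  -  3,-5/4 ]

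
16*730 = 11680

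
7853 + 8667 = 16520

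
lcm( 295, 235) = 13865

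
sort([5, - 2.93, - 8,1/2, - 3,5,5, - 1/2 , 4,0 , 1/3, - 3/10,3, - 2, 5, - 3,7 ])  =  [ - 8,- 3,-3, - 2.93,  -  2, - 1/2, -3/10,  0,1/3, 1/2,3,4, 5, 5,5 , 5,7 ] 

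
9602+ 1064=10666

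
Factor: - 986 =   -  2^1 * 17^1*29^1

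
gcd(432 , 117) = 9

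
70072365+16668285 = 86740650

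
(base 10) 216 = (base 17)CC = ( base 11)187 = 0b11011000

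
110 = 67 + 43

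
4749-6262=-1513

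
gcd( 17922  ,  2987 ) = 2987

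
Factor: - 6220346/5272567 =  - 2^1*11^1*17^ (-1)*193^( -1)*337^1*839^1 * 1607^(- 1)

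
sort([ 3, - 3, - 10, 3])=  [ - 10, - 3, 3,  3]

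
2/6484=1/3242=0.00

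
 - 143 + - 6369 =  - 6512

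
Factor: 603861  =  3^1*201287^1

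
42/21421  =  42/21421 = 0.00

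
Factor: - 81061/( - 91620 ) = 2^( - 2)*3^( - 2) * 5^( - 1)*103^1*509^( - 1 )*787^1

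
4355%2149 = 57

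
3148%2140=1008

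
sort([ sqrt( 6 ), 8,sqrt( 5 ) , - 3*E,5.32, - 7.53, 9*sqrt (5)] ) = [-3 *E, - 7.53,  sqrt( 5 ) , sqrt(6 ), 5.32, 8,  9* sqrt (5) ] 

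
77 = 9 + 68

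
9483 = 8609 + 874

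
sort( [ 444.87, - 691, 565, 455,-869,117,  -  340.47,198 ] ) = [-869,-691,  -  340.47,  117,198,444.87,  455,565]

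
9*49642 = 446778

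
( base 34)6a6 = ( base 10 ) 7282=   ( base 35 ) 5X2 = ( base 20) I42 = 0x1C72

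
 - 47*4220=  - 198340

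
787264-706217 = 81047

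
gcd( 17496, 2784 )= 24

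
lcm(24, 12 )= 24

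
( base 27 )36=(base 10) 87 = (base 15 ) 5C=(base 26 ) 39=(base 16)57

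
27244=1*27244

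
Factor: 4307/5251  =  73/89 = 73^1*89^ ( - 1 ) 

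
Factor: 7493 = 59^1*127^1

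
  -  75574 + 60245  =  - 15329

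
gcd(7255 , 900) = 5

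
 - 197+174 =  - 23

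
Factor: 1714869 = 3^2*13^1*14657^1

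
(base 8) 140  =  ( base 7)165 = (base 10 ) 96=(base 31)33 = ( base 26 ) 3I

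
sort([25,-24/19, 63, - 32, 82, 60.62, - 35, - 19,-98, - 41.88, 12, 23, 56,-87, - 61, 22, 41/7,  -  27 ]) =[ - 98, - 87, - 61,-41.88,  -  35,- 32,- 27, - 19, - 24/19,41/7, 12, 22,23, 25, 56, 60.62, 63,  82]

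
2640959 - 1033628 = 1607331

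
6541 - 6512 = 29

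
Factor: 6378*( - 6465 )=- 41233770 = - 2^1 *3^2*5^1 * 431^1*1063^1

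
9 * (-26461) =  -238149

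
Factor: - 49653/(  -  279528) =2^(  -  3)*3^3*19^(-1) = 27/152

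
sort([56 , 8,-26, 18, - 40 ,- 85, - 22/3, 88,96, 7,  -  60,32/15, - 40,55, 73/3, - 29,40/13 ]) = [-85, - 60, - 40, - 40, - 29,  -  26, - 22/3, 32/15,40/13,7,8,18 , 73/3, 55, 56,88 , 96 ] 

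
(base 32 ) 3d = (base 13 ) 85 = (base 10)109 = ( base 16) 6D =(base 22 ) 4l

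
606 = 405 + 201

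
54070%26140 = 1790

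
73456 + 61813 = 135269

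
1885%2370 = 1885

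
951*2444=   2324244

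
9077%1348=989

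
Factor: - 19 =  - 19^1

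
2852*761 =2170372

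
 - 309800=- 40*7745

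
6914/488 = 3457/244 = 14.17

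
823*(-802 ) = -660046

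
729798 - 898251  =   -168453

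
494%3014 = 494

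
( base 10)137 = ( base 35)3w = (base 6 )345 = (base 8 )211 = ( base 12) b5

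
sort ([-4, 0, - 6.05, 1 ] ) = [-6.05,-4, 0, 1]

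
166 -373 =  - 207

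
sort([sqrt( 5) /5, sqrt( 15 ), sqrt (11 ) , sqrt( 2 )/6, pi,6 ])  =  [ sqrt(2 )/6 , sqrt(5)/5 , pi,  sqrt(11),sqrt( 15 ), 6]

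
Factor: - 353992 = - 2^3*44249^1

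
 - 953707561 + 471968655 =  - 481738906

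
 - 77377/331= - 77377/331 = -233.77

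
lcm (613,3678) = 3678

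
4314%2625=1689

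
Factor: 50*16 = 2^5*5^2 = 800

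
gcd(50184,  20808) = 1224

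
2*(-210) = -420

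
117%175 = 117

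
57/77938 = 3/4102 = 0.00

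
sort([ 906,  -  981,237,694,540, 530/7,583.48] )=[ - 981, 530/7,237,540, 583.48,694,  906 ] 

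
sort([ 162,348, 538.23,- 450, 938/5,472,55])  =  [ - 450, 55, 162, 938/5,  348, 472, 538.23]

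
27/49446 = 3/5494 = 0.00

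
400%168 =64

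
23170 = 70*331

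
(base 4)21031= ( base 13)364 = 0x24D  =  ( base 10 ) 589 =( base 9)724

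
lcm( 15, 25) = 75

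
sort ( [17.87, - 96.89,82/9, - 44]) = [ - 96.89, - 44 , 82/9, 17.87]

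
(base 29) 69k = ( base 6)40355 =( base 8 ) 12317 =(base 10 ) 5327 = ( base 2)1010011001111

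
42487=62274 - 19787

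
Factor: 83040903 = 3^3*11^1*17^1*16447^1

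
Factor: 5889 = 3^1 *13^1*151^1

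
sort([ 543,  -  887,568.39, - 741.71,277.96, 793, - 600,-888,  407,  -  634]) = [ - 888, - 887,  -  741.71, - 634, - 600,277.96,407,543,568.39 , 793] 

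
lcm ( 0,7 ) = 0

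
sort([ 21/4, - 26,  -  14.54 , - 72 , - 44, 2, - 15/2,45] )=[-72,-44, - 26,-14.54,- 15/2, 2,  21/4, 45]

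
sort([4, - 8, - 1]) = [ - 8,-1,4 ] 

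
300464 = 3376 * 89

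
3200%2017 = 1183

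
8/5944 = 1/743 = 0.00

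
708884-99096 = 609788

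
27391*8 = 219128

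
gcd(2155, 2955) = 5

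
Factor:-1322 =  - 2^1* 661^1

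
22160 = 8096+14064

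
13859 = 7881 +5978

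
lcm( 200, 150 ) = 600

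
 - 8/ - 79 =8/79 = 0.10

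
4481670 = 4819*930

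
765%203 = 156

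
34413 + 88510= 122923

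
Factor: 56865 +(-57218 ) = -353 = - 353^1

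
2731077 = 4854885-2123808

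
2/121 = 2/121 = 0.02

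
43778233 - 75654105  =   - 31875872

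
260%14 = 8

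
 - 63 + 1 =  - 62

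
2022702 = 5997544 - 3974842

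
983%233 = 51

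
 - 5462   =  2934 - 8396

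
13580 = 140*97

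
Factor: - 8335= - 5^1 * 1667^1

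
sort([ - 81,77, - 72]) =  [  -  81, - 72, 77]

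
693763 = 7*99109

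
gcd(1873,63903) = 1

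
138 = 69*2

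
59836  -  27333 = 32503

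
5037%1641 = 114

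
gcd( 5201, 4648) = 7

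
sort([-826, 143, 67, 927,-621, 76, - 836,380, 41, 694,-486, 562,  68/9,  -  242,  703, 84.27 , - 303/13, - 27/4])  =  [ - 836,-826 ,-621, - 486, - 242, - 303/13, - 27/4, 68/9,  41,67,  76, 84.27, 143, 380, 562, 694, 703,927 ]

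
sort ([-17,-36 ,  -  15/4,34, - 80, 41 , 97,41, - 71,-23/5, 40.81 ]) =[-80,- 71,  -  36, - 17,- 23/5, - 15/4 , 34,40.81,41, 41,  97 ]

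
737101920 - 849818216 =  - 112716296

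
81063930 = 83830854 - 2766924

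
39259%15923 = 7413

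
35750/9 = 3972 + 2/9 = 3972.22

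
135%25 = 10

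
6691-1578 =5113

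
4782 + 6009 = 10791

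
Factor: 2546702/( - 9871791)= - 2^1*3^ (-1) * 17^1*89^( - 1 )*36973^( - 1 )*74903^1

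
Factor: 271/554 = 2^(-1)*271^1*277^( - 1)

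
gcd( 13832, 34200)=152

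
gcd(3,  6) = 3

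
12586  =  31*406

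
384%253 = 131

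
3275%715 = 415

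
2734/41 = 66 + 28/41 = 66.68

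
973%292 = 97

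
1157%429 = 299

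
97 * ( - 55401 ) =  - 5373897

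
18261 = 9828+8433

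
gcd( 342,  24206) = 38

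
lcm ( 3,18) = 18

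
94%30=4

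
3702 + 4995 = 8697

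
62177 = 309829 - 247652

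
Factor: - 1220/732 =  - 3^(- 1)*5^1 = -5/3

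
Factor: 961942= 2^1*41^1*11731^1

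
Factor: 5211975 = 3^1*5^2*69493^1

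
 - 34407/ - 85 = 34407/85 = 404.79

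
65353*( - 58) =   -  3790474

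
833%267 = 32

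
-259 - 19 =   -  278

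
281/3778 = 281/3778 = 0.07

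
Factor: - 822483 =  - 3^2*91387^1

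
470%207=56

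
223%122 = 101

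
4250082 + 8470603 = 12720685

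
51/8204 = 51/8204 = 0.01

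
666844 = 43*15508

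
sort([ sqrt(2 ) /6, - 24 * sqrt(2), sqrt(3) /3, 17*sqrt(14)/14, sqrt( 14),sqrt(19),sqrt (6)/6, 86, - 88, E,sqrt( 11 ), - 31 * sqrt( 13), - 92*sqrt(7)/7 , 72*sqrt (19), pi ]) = [ - 31*sqrt(13), - 88 , - 92*sqrt(7 )/7, - 24* sqrt(2),sqrt( 2 ) /6,  sqrt(6)/6 , sqrt (3 )/3,E,  pi,sqrt( 11), sqrt (14), sqrt( 19), 17*sqrt(14) /14 , 86,72*sqrt( 19 )]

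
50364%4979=574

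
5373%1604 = 561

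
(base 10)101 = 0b1100101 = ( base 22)4D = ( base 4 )1211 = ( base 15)6b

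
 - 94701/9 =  - 31567/3 = - 10522.33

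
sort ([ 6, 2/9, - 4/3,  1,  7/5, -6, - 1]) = [ -6, - 4/3, - 1,2/9, 1,7/5,6]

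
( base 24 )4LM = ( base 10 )2830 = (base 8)5416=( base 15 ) C8A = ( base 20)71a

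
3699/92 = 3699/92 = 40.21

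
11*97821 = 1076031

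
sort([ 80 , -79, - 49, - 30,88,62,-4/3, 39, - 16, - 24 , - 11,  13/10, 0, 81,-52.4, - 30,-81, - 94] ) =[ - 94,  -  81, - 79, - 52.4, - 49,-30,-30,-24,  -  16, - 11 ,  -  4/3, 0,13/10,39 , 62,80,81,88]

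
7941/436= 7941/436 = 18.21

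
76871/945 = 81+326/945 = 81.34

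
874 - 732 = 142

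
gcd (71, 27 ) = 1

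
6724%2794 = 1136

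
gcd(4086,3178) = 454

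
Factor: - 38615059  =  -7^1*47^1*117371^1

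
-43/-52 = 43/52 = 0.83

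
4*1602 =6408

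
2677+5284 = 7961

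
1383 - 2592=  - 1209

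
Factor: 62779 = 67^1*937^1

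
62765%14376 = 5261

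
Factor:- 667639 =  - 7^1*127^1 * 751^1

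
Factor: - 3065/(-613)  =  5  =  5^1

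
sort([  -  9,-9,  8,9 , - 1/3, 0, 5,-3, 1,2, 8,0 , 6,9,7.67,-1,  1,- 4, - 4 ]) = [ - 9, - 9 ,-4,  -  4, - 3 , - 1, - 1/3,  0, 0,1,1 , 2,5, 6,7.67, 8,8, 9, 9 ]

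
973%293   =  94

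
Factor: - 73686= - 2^1 *3^1*12281^1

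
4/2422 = 2/1211= 0.00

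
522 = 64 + 458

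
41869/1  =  41869 = 41869.00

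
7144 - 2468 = 4676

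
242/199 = 1 + 43/199 =1.22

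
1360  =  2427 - 1067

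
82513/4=82513/4 = 20628.25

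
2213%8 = 5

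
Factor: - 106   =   - 2^1 *53^1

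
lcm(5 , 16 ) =80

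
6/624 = 1/104 = 0.01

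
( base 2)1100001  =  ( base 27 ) 3g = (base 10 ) 97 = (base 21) 4D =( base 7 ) 166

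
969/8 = 969/8  =  121.12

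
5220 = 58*90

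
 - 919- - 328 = - 591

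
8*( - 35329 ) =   -  282632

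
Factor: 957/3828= 2^(  -  2) = 1/4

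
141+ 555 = 696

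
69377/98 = 707 + 13/14  =  707.93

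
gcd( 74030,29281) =1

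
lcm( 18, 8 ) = 72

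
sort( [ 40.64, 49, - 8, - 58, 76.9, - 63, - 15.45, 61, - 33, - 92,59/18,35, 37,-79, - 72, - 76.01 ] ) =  [ - 92, - 79, - 76.01,-72, - 63,  -  58,-33, -15.45 , - 8,59/18, 35,37,40.64, 49 , 61, 76.9 ] 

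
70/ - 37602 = - 1+18766/18801 =- 0.00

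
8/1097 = 8/1097 = 0.01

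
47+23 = 70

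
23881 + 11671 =35552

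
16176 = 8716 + 7460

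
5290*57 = 301530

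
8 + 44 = 52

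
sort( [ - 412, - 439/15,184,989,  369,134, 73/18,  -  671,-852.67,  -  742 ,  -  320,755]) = [-852.67,-742 , - 671,  -  412,-320, - 439/15, 73/18, 134, 184, 369, 755,  989]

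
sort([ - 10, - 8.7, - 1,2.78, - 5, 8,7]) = [ - 10,  -  8.7, - 5, - 1,2.78, 7,8 ] 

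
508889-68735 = 440154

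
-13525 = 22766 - 36291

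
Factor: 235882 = 2^1*59^1*1999^1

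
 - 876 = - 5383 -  - 4507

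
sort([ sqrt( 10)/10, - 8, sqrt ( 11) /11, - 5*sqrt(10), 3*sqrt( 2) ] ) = [ - 5 * sqrt( 10 ), - 8 , sqrt(11) /11,sqrt( 10 ) /10,3*sqrt( 2) ] 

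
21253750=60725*350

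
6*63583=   381498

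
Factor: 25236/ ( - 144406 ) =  - 2^1*  3^2*103^( - 1) = - 18/103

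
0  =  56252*0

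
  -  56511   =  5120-61631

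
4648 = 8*581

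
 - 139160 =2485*( - 56 ) 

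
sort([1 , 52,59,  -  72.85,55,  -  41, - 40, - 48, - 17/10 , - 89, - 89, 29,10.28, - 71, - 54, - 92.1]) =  [ - 92.1 , - 89,-89, - 72.85, - 71, - 54, - 48, - 41, - 40, - 17/10,1, 10.28,29 , 52, 55,  59 ]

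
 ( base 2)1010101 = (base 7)151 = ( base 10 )85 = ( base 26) 37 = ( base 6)221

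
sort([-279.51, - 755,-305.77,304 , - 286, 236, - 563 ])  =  [-755,- 563, - 305.77, - 286,  -  279.51, 236,304 ]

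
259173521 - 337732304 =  - 78558783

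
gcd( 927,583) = 1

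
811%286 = 239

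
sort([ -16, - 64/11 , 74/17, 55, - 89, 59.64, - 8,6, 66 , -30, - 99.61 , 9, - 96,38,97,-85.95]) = [ - 99.61 , - 96, - 89, - 85.95 ,-30, - 16, - 8, - 64/11, 74/17,6,  9, 38,  55,  59.64,  66,  97]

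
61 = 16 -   -  45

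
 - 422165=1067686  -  1489851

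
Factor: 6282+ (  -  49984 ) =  - 43702 = -  2^1*21851^1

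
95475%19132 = 18947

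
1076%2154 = 1076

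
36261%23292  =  12969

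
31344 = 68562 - 37218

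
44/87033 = 44/87033 = 0.00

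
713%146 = 129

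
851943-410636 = 441307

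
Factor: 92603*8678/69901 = 803608834/69901=2^1*7^1 * 13^( - 1)*19^ ( - 1)*283^( - 1) * 4339^1*13229^1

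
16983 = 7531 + 9452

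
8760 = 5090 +3670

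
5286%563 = 219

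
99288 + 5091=104379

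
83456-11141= 72315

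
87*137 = 11919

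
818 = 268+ 550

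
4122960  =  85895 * 48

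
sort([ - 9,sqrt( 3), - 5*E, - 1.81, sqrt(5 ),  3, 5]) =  [ - 5 * E, - 9, - 1.81,sqrt(3 ), sqrt( 5 ), 3, 5 ] 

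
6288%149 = 30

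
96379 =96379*1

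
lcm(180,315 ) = 1260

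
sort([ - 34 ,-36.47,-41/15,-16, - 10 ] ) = [  -  36.47,  -  34, - 16 , - 10, - 41/15] 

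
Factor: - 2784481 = - 7^1*17^1*23399^1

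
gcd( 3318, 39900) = 42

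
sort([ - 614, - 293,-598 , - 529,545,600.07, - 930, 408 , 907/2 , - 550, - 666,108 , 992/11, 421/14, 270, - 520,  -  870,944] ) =[-930, - 870, - 666,-614, - 598, - 550, - 529, - 520, - 293, 421/14, 992/11, 108,270 , 408, 907/2, 545, 600.07, 944]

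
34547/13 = 2657 + 6/13 = 2657.46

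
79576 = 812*98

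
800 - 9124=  - 8324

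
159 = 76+83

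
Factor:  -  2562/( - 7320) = 7/20 = 2^( - 2)*5^( - 1)*7^1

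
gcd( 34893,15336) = 9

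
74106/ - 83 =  - 893  +  13/83 =- 892.84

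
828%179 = 112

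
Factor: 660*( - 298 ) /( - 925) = 2^3*3^1*5^( - 1)*11^1 * 37^(  -  1 )*149^1 = 39336/185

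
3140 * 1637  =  5140180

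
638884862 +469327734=1108212596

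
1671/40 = 1671/40  =  41.77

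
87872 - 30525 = 57347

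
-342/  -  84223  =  342/84223 = 0.00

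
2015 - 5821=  - 3806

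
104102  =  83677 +20425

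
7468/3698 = 2 + 36/1849 = 2.02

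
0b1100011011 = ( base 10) 795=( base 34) ND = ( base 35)MP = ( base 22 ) 1E3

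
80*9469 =757520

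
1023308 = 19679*52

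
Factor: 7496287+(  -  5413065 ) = 2^1*137^1*7603^1 = 2083222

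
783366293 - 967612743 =- 184246450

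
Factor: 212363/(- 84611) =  - 19^1 *211^( - 1) * 401^ ( - 1 )*11177^1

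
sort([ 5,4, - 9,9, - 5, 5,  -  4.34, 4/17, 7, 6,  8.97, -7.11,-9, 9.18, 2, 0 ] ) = [-9, - 9, - 7.11,-5, - 4.34, 0, 4/17,2, 4, 5, 5,6, 7 , 8.97, 9,9.18] 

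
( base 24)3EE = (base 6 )13342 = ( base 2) 100000011110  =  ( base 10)2078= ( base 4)200132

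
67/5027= 67/5027=0.01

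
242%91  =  60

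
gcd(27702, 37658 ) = 38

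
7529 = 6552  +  977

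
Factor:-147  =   - 3^1*7^2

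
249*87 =21663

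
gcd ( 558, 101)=1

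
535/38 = 14 + 3/38 = 14.08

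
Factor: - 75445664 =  - 2^5 * 7^1 *37^1*9103^1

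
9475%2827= 994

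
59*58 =3422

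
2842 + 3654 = 6496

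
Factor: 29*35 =1015 = 5^1*7^1*29^1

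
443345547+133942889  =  577288436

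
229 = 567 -338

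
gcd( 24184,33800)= 8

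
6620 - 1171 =5449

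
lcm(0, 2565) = 0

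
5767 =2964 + 2803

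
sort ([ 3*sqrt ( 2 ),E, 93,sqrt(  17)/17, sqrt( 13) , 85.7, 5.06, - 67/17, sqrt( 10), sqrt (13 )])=[  -  67/17, sqrt(17)/17, E,sqrt ( 10 ),  sqrt(13),sqrt (13 ), 3  *sqrt(2),5.06, 85.7, 93 ] 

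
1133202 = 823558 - -309644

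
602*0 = 0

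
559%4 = 3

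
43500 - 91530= - 48030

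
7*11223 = 78561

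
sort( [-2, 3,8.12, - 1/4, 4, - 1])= [ - 2, - 1, - 1/4,3, 4,  8.12] 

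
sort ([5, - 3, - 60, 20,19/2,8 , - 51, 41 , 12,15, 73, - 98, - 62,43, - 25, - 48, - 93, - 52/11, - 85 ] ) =[ - 98, - 93, - 85,-62, -60, - 51, - 48, - 25, -52/11, - 3, 5 , 8, 19/2,12,  15, 20, 41,43,73 ] 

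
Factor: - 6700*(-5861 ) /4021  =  2^2*5^2*67^1*4021^(-1 )*5861^1 = 39268700/4021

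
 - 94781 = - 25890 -68891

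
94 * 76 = 7144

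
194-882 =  - 688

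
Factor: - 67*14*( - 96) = 90048 =2^6*3^1*7^1*67^1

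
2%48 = 2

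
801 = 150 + 651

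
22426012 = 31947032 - 9521020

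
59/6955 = 59/6955=0.01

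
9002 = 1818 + 7184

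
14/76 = 7/38 = 0.18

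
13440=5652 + 7788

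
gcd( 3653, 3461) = 1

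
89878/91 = 987 + 61/91 = 987.67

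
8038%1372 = 1178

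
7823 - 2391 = 5432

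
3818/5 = 3818/5 = 763.60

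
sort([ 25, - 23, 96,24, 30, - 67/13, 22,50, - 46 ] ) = [ - 46, - 23, - 67/13, 22,  24, 25  ,  30, 50,96 ]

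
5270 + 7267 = 12537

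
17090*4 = 68360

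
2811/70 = 2811/70= 40.16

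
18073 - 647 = 17426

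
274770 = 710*387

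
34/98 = 17/49 = 0.35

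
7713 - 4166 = 3547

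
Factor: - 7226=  - 2^1*3613^1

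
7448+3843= 11291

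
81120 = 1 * 81120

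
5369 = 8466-3097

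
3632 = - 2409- - 6041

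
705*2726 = 1921830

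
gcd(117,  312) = 39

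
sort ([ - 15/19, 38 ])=[ - 15/19, 38 ] 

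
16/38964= 4/9741 = 0.00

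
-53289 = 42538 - 95827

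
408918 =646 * 633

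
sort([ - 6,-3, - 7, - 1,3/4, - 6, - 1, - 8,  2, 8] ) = [-8,  -  7, - 6,  -  6, - 3,  -  1, - 1, 3/4,2 , 8 ] 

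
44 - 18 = 26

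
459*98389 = 45160551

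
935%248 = 191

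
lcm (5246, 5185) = 445910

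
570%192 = 186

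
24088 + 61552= 85640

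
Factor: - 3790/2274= -5/3 = - 3^( - 1)*5^1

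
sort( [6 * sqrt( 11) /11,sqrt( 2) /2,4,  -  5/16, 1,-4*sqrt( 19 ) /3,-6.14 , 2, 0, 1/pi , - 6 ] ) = [ - 6.14,-6,-4*sqrt( 19) /3, - 5/16,0, 1/pi, sqrt(2)/2,1,6*sqrt( 11 ) /11, 2, 4]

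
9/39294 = 1/4366 = 0.00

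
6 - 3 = 3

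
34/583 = 34/583 =0.06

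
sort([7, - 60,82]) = [-60,7,82] 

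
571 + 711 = 1282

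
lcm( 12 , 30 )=60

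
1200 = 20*60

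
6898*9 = 62082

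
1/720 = 1/720 = 0.00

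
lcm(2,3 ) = 6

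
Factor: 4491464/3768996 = 2^1*3^(-1 )*7^( - 1) * 11^( - 1 )*619^1 * 907^1*4079^( - 1) = 1122866/942249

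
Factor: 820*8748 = 7173360 = 2^4 * 3^7*5^1 * 41^1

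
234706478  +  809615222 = 1044321700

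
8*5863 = 46904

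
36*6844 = 246384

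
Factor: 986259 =3^1*328753^1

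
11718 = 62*189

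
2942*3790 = 11150180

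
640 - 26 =614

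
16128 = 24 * 672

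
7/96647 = 7/96647= 0.00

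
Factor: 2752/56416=2^1*41^ (-1) = 2/41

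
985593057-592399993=393193064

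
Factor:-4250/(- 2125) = 2 =2^1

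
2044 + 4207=6251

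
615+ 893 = 1508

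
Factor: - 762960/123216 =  - 935/151 = -5^1*11^1*17^1*151^(-1 )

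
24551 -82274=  - 57723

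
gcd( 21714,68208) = 42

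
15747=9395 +6352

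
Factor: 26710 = 2^1*5^1*2671^1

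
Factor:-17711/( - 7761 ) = 3^( - 1)*13^ ( - 1 )*89^1 = 89/39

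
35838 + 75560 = 111398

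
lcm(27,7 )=189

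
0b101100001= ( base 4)11201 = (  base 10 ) 353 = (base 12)255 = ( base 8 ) 541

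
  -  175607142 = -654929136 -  - 479321994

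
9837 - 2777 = 7060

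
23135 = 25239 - 2104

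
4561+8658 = 13219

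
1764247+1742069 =3506316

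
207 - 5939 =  - 5732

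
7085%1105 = 455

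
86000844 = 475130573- 389129729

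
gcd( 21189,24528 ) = 21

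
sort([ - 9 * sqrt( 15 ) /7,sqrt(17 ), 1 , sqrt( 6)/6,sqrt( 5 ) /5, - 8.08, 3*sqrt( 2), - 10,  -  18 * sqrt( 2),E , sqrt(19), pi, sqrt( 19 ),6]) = [- 18 * sqrt( 2), - 10,-8.08,-9*sqrt( 15)/7, sqrt ( 6) /6, sqrt( 5 ) /5,1, E, pi, sqrt (17 ), 3 * sqrt( 2), sqrt( 19 ),  sqrt(19), 6 ]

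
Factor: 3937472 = 2^6*7^1*11^1*17^1*47^1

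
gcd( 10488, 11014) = 2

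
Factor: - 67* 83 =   -  5561 = - 67^1 * 83^1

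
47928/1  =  47928=47928.00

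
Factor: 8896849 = 13^1*684373^1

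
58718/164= 358 + 3/82 = 358.04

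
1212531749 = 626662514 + 585869235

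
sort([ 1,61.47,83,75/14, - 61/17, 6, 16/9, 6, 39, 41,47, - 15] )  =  [ - 15, - 61/17 , 1, 16/9, 75/14,6, 6, 39, 41, 47,61.47,  83] 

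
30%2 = 0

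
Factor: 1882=2^1*941^1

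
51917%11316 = 6653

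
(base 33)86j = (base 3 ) 110020201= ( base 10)8929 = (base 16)22E1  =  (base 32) 8N1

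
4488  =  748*6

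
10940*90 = 984600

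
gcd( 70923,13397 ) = 1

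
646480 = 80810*8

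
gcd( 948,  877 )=1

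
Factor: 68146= 2^1*13^1*2621^1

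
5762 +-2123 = 3639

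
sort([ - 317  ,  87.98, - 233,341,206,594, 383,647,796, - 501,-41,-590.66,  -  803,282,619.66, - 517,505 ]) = [ - 803, - 590.66,  -  517 , - 501, - 317,-233, - 41, 87.98,206, 282, 341 , 383, 505, 594, 619.66,647,796]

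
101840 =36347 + 65493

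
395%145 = 105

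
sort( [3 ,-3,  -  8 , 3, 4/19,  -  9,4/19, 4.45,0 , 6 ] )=[ - 9 ,  -  8 , - 3 , 0, 4/19,4/19,3, 3, 4.45,6]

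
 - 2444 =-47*52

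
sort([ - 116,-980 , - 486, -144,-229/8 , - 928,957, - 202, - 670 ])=[ - 980, - 928  , - 670, - 486, - 202, - 144,-116, - 229/8,957 ] 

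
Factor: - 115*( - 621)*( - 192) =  - 2^6  *3^4 * 5^1*23^2=-13711680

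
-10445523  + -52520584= -62966107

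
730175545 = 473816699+256358846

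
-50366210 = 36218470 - 86584680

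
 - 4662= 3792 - 8454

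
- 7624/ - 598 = 12 + 224/299 = 12.75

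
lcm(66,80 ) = 2640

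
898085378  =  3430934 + 894654444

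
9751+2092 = 11843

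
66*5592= 369072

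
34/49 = 34/49 = 0.69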